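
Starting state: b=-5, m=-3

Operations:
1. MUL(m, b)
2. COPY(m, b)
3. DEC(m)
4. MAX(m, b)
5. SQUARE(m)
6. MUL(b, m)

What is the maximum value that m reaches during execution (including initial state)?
25

Values of m at each step:
Initial: m = -3
After step 1: m = 15
After step 2: m = -5
After step 3: m = -6
After step 4: m = -5
After step 5: m = 25 ← maximum
After step 6: m = 25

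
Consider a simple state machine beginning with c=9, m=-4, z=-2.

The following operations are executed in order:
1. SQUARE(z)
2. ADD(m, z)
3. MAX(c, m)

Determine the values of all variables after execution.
{c: 9, m: 0, z: 4}

Step-by-step execution:
Initial: c=9, m=-4, z=-2
After step 1 (SQUARE(z)): c=9, m=-4, z=4
After step 2 (ADD(m, z)): c=9, m=0, z=4
After step 3 (MAX(c, m)): c=9, m=0, z=4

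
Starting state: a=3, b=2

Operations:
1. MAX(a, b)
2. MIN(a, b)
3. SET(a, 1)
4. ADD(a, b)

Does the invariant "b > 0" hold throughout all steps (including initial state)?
Yes

The invariant holds at every step.

State at each step:
Initial: a=3, b=2
After step 1: a=3, b=2
After step 2: a=2, b=2
After step 3: a=1, b=2
After step 4: a=3, b=2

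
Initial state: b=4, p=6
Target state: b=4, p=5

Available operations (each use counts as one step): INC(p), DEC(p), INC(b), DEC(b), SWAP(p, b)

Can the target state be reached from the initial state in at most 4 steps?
Yes

Path (1 step): DEC(p)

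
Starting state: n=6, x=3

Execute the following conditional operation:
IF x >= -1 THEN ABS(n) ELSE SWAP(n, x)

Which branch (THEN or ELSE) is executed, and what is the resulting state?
Branch: THEN, Final state: n=6, x=3

Evaluating condition: x >= -1
x = 3
Condition is True, so THEN branch executes
After ABS(n): n=6, x=3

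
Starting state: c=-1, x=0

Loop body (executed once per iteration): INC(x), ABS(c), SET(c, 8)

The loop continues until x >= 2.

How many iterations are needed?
2

Tracing iterations:
Initial: c=-1, x=0
After iteration 1: c=8, x=1
After iteration 2: c=8, x=2
x >= 2 now holds, so the loop exits after 2 iterations.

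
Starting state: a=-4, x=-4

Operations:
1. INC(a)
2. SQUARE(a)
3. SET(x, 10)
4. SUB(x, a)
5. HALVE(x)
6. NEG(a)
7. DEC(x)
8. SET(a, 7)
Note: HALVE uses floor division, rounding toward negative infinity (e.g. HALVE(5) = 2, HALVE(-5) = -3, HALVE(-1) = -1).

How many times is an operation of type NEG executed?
1

Counting NEG operations:
Step 6: NEG(a) ← NEG
Total: 1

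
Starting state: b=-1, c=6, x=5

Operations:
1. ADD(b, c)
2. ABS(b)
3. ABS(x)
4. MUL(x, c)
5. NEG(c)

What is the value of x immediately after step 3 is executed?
x = 5

Tracing x through execution:
Initial: x = 5
After step 1 (ADD(b, c)): x = 5
After step 2 (ABS(b)): x = 5
After step 3 (ABS(x)): x = 5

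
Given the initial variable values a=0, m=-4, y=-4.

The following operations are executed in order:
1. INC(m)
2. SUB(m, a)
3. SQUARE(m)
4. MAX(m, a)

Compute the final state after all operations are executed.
{a: 0, m: 9, y: -4}

Step-by-step execution:
Initial: a=0, m=-4, y=-4
After step 1 (INC(m)): a=0, m=-3, y=-4
After step 2 (SUB(m, a)): a=0, m=-3, y=-4
After step 3 (SQUARE(m)): a=0, m=9, y=-4
After step 4 (MAX(m, a)): a=0, m=9, y=-4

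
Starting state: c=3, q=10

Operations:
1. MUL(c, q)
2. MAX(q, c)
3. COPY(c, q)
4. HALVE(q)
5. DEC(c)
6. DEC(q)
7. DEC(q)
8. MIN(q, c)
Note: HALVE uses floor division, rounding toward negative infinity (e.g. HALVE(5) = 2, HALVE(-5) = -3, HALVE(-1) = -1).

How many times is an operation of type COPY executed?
1

Counting COPY operations:
Step 3: COPY(c, q) ← COPY
Total: 1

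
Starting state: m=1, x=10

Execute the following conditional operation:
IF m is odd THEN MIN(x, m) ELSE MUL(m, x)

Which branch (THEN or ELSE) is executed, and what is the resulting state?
Branch: THEN, Final state: m=1, x=1

Evaluating condition: m is odd
Condition is True, so THEN branch executes
After MIN(x, m): m=1, x=1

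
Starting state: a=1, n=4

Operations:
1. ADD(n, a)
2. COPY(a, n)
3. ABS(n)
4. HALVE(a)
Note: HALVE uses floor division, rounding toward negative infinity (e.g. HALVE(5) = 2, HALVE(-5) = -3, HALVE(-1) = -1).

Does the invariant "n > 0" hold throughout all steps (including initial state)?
Yes

The invariant holds at every step.

State at each step:
Initial: a=1, n=4
After step 1: a=1, n=5
After step 2: a=5, n=5
After step 3: a=5, n=5
After step 4: a=2, n=5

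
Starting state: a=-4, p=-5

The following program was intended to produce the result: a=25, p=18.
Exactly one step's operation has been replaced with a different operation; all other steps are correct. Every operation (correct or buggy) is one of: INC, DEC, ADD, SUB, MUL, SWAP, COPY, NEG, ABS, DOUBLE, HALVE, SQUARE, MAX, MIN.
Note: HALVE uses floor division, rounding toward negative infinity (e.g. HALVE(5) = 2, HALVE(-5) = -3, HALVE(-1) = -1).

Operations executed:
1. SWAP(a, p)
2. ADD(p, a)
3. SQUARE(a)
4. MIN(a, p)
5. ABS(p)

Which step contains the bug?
Step 4

Trace with buggy code:
Initial: a=-4, p=-5
After step 1: a=-5, p=-4
After step 2: a=-5, p=-9
After step 3: a=25, p=-9
After step 4: a=-9, p=-9
After step 5: a=-9, p=9
Actual final a=-9, p=9 ≠ expected a=25, p=18.
Step 4 is the only position where a single-operation replacement can produce the expected result.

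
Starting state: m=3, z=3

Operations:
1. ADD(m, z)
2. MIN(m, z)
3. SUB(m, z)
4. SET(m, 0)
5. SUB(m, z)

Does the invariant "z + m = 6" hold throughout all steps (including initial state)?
No, violated after step 1

The invariant is violated after step 1.

State at each step:
Initial: m=3, z=3
After step 1: m=6, z=3
After step 2: m=3, z=3
After step 3: m=0, z=3
After step 4: m=0, z=3
After step 5: m=-3, z=3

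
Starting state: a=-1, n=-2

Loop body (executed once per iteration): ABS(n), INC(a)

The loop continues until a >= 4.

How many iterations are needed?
5

Tracing iterations:
Initial: a=-1, n=-2
After iteration 1: a=0, n=2
After iteration 2: a=1, n=2
After iteration 3: a=2, n=2
After iteration 4: a=3, n=2
After iteration 5: a=4, n=2
a >= 4 now holds, so the loop exits after 5 iterations.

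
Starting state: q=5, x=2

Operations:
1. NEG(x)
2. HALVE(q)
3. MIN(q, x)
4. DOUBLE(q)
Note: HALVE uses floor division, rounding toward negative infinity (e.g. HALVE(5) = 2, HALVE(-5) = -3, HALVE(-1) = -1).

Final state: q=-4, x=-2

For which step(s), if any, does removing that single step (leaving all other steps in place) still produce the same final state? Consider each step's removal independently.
Step(s) 2

Testing removal of each single step:
Without step 1: final = q=4, x=2 (different)
Without step 2: final = q=-4, x=-2 (same)
Without step 3: final = q=4, x=-2 (different)
Without step 4: final = q=-2, x=-2 (different)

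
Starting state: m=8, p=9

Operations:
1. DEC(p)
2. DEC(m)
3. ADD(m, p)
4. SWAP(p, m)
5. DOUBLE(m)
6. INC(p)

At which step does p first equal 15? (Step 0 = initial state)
Step 4

Tracing p:
Initial: p = 9
After step 1: p = 8
After step 2: p = 8
After step 3: p = 8
After step 4: p = 15 ← first occurrence
After step 5: p = 15
After step 6: p = 16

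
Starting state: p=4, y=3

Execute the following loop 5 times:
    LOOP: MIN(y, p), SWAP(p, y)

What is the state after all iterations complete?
p=3, y=3

Iteration trace:
Start: p=4, y=3
After iteration 1: p=3, y=4
After iteration 2: p=3, y=3
After iteration 3: p=3, y=3
After iteration 4: p=3, y=3
After iteration 5: p=3, y=3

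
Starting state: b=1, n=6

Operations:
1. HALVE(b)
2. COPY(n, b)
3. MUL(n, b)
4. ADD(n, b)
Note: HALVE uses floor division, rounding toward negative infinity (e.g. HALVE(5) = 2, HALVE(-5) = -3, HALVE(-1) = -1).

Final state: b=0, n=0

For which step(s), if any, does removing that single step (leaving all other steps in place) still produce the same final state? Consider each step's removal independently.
Step(s) 2, 3, 4

Testing removal of each single step:
Without step 1: final = b=1, n=2 (different)
Without step 2: final = b=0, n=0 (same)
Without step 3: final = b=0, n=0 (same)
Without step 4: final = b=0, n=0 (same)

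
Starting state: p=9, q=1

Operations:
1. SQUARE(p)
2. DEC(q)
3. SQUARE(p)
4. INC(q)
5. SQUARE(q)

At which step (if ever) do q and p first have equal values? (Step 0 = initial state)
Never

q and p never become equal during execution.

Comparing values at each step:
Initial: q=1, p=9
After step 1: q=1, p=81
After step 2: q=0, p=81
After step 3: q=0, p=6561
After step 4: q=1, p=6561
After step 5: q=1, p=6561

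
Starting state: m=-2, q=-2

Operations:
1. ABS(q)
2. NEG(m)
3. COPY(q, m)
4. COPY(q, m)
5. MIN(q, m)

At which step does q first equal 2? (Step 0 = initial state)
Step 1

Tracing q:
Initial: q = -2
After step 1: q = 2 ← first occurrence
After step 2: q = 2
After step 3: q = 2
After step 4: q = 2
After step 5: q = 2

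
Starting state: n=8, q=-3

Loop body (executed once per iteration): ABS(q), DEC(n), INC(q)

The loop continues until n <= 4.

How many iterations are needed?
4

Tracing iterations:
Initial: n=8, q=-3
After iteration 1: n=7, q=4
After iteration 2: n=6, q=5
After iteration 3: n=5, q=6
After iteration 4: n=4, q=7
n <= 4 now holds, so the loop exits after 4 iterations.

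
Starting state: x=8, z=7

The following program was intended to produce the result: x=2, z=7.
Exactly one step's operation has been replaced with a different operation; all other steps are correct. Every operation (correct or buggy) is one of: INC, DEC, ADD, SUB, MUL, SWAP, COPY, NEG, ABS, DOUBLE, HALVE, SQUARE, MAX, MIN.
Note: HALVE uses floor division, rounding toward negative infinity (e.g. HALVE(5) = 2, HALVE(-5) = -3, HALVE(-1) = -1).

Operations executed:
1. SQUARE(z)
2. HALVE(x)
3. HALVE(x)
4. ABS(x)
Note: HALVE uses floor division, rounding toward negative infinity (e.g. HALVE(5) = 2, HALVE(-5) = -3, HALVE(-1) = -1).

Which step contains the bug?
Step 1

Trace with buggy code:
Initial: x=8, z=7
After step 1: x=8, z=49
After step 2: x=4, z=49
After step 3: x=2, z=49
After step 4: x=2, z=49
Actual final x=2, z=49 ≠ expected x=2, z=7.
Step 1 is the only position where a single-operation replacement can produce the expected result.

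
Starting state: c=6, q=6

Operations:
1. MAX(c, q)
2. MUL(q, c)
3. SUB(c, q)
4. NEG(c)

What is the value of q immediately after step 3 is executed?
q = 36

Tracing q through execution:
Initial: q = 6
After step 1 (MAX(c, q)): q = 6
After step 2 (MUL(q, c)): q = 36
After step 3 (SUB(c, q)): q = 36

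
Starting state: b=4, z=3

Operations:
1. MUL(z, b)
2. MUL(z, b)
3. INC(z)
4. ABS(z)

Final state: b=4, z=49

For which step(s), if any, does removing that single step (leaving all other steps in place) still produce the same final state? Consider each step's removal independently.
Step(s) 4

Testing removal of each single step:
Without step 1: final = b=4, z=13 (different)
Without step 2: final = b=4, z=13 (different)
Without step 3: final = b=4, z=48 (different)
Without step 4: final = b=4, z=49 (same)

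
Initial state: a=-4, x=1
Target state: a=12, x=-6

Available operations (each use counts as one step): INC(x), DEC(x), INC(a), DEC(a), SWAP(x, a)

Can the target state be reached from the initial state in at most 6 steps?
No

The target state cannot be reached within 6 steps.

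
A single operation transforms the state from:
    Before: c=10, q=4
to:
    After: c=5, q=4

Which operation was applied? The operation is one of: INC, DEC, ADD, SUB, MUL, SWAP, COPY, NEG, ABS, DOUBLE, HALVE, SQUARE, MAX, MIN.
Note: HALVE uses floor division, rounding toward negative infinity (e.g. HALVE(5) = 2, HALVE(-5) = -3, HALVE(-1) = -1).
HALVE(c)

Analyzing the change:
Before: c=10, q=4
After: c=5, q=4
Variable c changed from 10 to 5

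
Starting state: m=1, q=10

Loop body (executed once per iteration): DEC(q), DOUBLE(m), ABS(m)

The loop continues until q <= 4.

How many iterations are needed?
6

Tracing iterations:
Initial: m=1, q=10
After iteration 1: m=2, q=9
After iteration 2: m=4, q=8
After iteration 3: m=8, q=7
After iteration 4: m=16, q=6
After iteration 5: m=32, q=5
After iteration 6: m=64, q=4
q <= 4 now holds, so the loop exits after 6 iterations.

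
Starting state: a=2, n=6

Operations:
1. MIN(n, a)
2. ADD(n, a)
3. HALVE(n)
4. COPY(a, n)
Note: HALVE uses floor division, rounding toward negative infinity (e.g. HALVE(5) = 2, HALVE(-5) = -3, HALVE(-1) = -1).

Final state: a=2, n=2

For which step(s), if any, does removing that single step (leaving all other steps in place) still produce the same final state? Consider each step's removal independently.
Step(s) 4

Testing removal of each single step:
Without step 1: final = a=4, n=4 (different)
Without step 2: final = a=1, n=1 (different)
Without step 3: final = a=4, n=4 (different)
Without step 4: final = a=2, n=2 (same)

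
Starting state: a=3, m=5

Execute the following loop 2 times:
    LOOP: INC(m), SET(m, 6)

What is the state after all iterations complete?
a=3, m=6

Iteration trace:
Start: a=3, m=5
After iteration 1: a=3, m=6
After iteration 2: a=3, m=6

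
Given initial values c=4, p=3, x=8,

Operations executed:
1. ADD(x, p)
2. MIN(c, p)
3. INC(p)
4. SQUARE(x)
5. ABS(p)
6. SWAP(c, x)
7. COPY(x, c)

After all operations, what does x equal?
x = 121

Tracing execution:
Step 1: ADD(x, p) → x = 11
Step 2: MIN(c, p) → x = 11
Step 3: INC(p) → x = 11
Step 4: SQUARE(x) → x = 121
Step 5: ABS(p) → x = 121
Step 6: SWAP(c, x) → x = 3
Step 7: COPY(x, c) → x = 121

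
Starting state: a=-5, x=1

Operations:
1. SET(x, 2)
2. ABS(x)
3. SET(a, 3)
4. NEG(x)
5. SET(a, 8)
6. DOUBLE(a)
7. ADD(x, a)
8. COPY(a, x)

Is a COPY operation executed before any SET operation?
No

First COPY: step 8
First SET: step 1
Since 8 > 1, SET comes first.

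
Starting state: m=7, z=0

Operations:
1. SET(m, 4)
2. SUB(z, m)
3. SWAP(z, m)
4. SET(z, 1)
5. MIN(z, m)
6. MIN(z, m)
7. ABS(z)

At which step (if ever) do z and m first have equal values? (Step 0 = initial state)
Step 5

z and m first become equal after step 5.

Comparing values at each step:
Initial: z=0, m=7
After step 1: z=0, m=4
After step 2: z=-4, m=4
After step 3: z=4, m=-4
After step 4: z=1, m=-4
After step 5: z=-4, m=-4 ← equal!
After step 6: z=-4, m=-4 ← equal!
After step 7: z=4, m=-4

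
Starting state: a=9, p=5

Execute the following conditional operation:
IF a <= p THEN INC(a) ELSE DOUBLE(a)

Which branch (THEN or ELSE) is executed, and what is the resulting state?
Branch: ELSE, Final state: a=18, p=5

Evaluating condition: a <= p
a = 9, p = 5
Condition is False, so ELSE branch executes
After DOUBLE(a): a=18, p=5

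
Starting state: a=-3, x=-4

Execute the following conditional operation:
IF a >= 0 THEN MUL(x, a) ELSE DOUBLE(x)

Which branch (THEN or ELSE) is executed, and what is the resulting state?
Branch: ELSE, Final state: a=-3, x=-8

Evaluating condition: a >= 0
a = -3
Condition is False, so ELSE branch executes
After DOUBLE(x): a=-3, x=-8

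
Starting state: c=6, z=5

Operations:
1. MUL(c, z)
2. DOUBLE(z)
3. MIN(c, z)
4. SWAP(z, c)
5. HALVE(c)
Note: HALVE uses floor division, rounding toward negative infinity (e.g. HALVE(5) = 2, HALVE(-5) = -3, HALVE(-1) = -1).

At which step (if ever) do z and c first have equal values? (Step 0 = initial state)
Step 3

z and c first become equal after step 3.

Comparing values at each step:
Initial: z=5, c=6
After step 1: z=5, c=30
After step 2: z=10, c=30
After step 3: z=10, c=10 ← equal!
After step 4: z=10, c=10 ← equal!
After step 5: z=10, c=5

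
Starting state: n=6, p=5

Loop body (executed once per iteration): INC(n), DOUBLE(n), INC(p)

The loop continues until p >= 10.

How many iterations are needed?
5

Tracing iterations:
Initial: n=6, p=5
After iteration 1: n=14, p=6
After iteration 2: n=30, p=7
After iteration 3: n=62, p=8
After iteration 4: n=126, p=9
After iteration 5: n=254, p=10
p >= 10 now holds, so the loop exits after 5 iterations.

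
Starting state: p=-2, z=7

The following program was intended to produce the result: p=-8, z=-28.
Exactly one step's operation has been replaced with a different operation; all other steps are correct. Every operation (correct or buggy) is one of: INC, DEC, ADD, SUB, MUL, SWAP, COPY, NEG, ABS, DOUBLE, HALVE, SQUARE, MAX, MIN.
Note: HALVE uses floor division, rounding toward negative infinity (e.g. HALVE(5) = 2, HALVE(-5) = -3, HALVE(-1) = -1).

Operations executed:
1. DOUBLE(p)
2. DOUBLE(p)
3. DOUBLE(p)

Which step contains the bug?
Step 2

Trace with buggy code:
Initial: p=-2, z=7
After step 1: p=-4, z=7
After step 2: p=-8, z=7
After step 3: p=-16, z=7
Actual final p=-16, z=7 ≠ expected p=-8, z=-28.
Step 2 is the only position where a single-operation replacement can produce the expected result.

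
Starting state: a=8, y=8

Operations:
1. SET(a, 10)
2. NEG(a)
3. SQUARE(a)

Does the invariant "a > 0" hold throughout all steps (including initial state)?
No, violated after step 2

The invariant is violated after step 2.

State at each step:
Initial: a=8, y=8
After step 1: a=10, y=8
After step 2: a=-10, y=8
After step 3: a=100, y=8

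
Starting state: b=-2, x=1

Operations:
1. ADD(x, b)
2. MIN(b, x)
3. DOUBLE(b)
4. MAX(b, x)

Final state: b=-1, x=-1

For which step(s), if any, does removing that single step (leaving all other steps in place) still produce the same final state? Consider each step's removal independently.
Step(s) 2, 3

Testing removal of each single step:
Without step 1: final = b=1, x=1 (different)
Without step 2: final = b=-1, x=-1 (same)
Without step 3: final = b=-1, x=-1 (same)
Without step 4: final = b=-4, x=-1 (different)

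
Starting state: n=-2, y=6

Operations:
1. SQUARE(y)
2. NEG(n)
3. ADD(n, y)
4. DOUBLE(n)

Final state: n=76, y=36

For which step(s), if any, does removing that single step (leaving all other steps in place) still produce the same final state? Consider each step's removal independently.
None - removing any single step changes the final result

Testing removal of each single step:
Without step 1: final = n=16, y=6 (different)
Without step 2: final = n=68, y=36 (different)
Without step 3: final = n=4, y=36 (different)
Without step 4: final = n=38, y=36 (different)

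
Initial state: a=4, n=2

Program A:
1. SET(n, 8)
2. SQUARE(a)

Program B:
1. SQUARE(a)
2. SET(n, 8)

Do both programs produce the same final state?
Yes

Program A final state: a=16, n=8
Program B final state: a=16, n=8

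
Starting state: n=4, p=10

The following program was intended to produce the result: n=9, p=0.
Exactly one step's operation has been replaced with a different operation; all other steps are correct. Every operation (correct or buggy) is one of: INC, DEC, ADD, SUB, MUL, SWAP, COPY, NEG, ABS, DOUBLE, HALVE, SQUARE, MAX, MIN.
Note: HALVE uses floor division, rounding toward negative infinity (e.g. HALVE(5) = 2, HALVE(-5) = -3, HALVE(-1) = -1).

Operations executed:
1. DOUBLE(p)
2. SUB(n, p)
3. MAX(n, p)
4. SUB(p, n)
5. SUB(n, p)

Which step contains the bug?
Step 1

Trace with buggy code:
Initial: n=4, p=10
After step 1: n=4, p=20
After step 2: n=-16, p=20
After step 3: n=20, p=20
After step 4: n=20, p=0
After step 5: n=20, p=0
Actual final n=20, p=0 ≠ expected n=9, p=0.
Step 1 is the only position where a single-operation replacement can produce the expected result.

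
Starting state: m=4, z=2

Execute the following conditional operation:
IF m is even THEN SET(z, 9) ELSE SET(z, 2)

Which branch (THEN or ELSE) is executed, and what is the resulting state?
Branch: THEN, Final state: m=4, z=9

Evaluating condition: m is even
Condition is True, so THEN branch executes
After SET(z, 9): m=4, z=9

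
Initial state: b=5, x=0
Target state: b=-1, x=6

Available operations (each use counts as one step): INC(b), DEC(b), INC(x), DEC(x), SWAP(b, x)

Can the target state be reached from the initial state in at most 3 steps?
Yes

Path (3 steps): INC(b) → DEC(x) → SWAP(b, x)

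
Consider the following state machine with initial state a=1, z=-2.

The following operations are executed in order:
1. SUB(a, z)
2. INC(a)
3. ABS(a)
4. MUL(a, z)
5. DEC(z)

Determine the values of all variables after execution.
{a: -8, z: -3}

Step-by-step execution:
Initial: a=1, z=-2
After step 1 (SUB(a, z)): a=3, z=-2
After step 2 (INC(a)): a=4, z=-2
After step 3 (ABS(a)): a=4, z=-2
After step 4 (MUL(a, z)): a=-8, z=-2
After step 5 (DEC(z)): a=-8, z=-3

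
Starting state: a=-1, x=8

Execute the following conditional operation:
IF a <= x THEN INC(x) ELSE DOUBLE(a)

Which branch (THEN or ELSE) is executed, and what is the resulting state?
Branch: THEN, Final state: a=-1, x=9

Evaluating condition: a <= x
a = -1, x = 8
Condition is True, so THEN branch executes
After INC(x): a=-1, x=9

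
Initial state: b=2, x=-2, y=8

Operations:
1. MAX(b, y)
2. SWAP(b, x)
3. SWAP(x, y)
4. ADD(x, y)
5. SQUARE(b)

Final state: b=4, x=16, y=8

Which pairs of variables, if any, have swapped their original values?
None

Comparing initial and final values:
b: 2 → 4
y: 8 → 8
x: -2 → 16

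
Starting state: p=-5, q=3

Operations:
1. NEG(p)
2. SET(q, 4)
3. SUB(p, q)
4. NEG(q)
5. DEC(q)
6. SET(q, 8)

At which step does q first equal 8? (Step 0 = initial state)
Step 6

Tracing q:
Initial: q = 3
After step 1: q = 3
After step 2: q = 4
After step 3: q = 4
After step 4: q = -4
After step 5: q = -5
After step 6: q = 8 ← first occurrence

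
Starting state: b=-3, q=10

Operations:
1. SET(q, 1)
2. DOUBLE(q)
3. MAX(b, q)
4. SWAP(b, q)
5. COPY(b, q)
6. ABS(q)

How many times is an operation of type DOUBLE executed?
1

Counting DOUBLE operations:
Step 2: DOUBLE(q) ← DOUBLE
Total: 1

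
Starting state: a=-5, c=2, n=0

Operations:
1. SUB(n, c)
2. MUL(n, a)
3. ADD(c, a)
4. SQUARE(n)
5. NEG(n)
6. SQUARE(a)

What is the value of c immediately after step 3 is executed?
c = -3

Tracing c through execution:
Initial: c = 2
After step 1 (SUB(n, c)): c = 2
After step 2 (MUL(n, a)): c = 2
After step 3 (ADD(c, a)): c = -3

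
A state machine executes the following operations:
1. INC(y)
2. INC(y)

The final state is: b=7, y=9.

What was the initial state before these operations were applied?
b=7, y=7

Working backwards:
Final state: b=7, y=9
Before step 2 (INC(y)): b=7, y=8
Before step 1 (INC(y)): b=7, y=7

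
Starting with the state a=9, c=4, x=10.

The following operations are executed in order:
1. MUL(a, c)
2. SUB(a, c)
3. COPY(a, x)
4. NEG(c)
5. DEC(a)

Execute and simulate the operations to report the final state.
{a: 9, c: -4, x: 10}

Step-by-step execution:
Initial: a=9, c=4, x=10
After step 1 (MUL(a, c)): a=36, c=4, x=10
After step 2 (SUB(a, c)): a=32, c=4, x=10
After step 3 (COPY(a, x)): a=10, c=4, x=10
After step 4 (NEG(c)): a=10, c=-4, x=10
After step 5 (DEC(a)): a=9, c=-4, x=10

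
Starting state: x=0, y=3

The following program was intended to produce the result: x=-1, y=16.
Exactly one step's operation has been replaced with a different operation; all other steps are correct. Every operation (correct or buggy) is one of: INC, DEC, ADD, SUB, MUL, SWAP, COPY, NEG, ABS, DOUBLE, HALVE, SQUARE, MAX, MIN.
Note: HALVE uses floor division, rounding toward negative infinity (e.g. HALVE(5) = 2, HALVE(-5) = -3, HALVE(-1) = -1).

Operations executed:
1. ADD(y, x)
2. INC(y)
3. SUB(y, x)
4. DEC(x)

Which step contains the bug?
Step 3

Trace with buggy code:
Initial: x=0, y=3
After step 1: x=0, y=3
After step 2: x=0, y=4
After step 3: x=0, y=4
After step 4: x=-1, y=4
Actual final x=-1, y=4 ≠ expected x=-1, y=16.
Step 3 is the only position where a single-operation replacement can produce the expected result.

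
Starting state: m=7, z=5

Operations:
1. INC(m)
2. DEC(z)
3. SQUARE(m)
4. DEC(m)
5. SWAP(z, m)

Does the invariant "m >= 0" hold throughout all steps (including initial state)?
Yes

The invariant holds at every step.

State at each step:
Initial: m=7, z=5
After step 1: m=8, z=5
After step 2: m=8, z=4
After step 3: m=64, z=4
After step 4: m=63, z=4
After step 5: m=4, z=63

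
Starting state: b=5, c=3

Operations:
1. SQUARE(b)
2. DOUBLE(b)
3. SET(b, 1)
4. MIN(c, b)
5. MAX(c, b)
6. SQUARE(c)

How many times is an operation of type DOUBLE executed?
1

Counting DOUBLE operations:
Step 2: DOUBLE(b) ← DOUBLE
Total: 1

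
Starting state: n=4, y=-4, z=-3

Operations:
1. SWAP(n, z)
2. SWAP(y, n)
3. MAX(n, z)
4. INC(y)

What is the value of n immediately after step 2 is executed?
n = -4

Tracing n through execution:
Initial: n = 4
After step 1 (SWAP(n, z)): n = -3
After step 2 (SWAP(y, n)): n = -4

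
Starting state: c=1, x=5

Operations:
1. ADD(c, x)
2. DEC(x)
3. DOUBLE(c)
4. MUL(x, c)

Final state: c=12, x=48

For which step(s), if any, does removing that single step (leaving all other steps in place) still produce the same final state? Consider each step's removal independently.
None - removing any single step changes the final result

Testing removal of each single step:
Without step 1: final = c=2, x=8 (different)
Without step 2: final = c=12, x=60 (different)
Without step 3: final = c=6, x=24 (different)
Without step 4: final = c=12, x=4 (different)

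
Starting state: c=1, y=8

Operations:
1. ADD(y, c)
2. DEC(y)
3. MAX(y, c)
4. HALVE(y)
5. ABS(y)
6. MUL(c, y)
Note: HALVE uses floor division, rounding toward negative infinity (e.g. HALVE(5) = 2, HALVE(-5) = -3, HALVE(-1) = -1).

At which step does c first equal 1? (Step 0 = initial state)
Step 0

Tracing c:
Initial: c = 1 ← first occurrence
After step 1: c = 1
After step 2: c = 1
After step 3: c = 1
After step 4: c = 1
After step 5: c = 1
After step 6: c = 4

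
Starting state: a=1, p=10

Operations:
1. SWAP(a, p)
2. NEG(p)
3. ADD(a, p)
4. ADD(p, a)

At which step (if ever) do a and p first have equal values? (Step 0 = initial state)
Never

a and p never become equal during execution.

Comparing values at each step:
Initial: a=1, p=10
After step 1: a=10, p=1
After step 2: a=10, p=-1
After step 3: a=9, p=-1
After step 4: a=9, p=8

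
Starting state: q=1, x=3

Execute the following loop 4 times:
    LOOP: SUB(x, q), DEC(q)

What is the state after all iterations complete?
q=-3, x=5

Iteration trace:
Start: q=1, x=3
After iteration 1: q=0, x=2
After iteration 2: q=-1, x=2
After iteration 3: q=-2, x=3
After iteration 4: q=-3, x=5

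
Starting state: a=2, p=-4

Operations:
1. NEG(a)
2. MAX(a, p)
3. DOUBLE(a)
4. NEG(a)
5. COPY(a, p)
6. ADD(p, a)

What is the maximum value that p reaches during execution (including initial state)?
-4

Values of p at each step:
Initial: p = -4 ← maximum
After step 1: p = -4
After step 2: p = -4
After step 3: p = -4
After step 4: p = -4
After step 5: p = -4
After step 6: p = -8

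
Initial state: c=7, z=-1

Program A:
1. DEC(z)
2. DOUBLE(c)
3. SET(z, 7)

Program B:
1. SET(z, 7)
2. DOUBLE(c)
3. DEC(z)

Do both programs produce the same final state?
No

Program A final state: c=14, z=7
Program B final state: c=14, z=6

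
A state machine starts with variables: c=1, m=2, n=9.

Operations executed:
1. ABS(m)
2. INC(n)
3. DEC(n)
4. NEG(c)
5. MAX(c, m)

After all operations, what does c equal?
c = 2

Tracing execution:
Step 1: ABS(m) → c = 1
Step 2: INC(n) → c = 1
Step 3: DEC(n) → c = 1
Step 4: NEG(c) → c = -1
Step 5: MAX(c, m) → c = 2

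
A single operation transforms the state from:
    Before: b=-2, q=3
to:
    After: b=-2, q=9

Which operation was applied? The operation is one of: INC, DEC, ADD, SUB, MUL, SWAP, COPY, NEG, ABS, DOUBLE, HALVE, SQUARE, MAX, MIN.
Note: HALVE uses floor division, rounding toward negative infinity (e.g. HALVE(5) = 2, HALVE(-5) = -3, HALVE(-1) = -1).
SQUARE(q)

Analyzing the change:
Before: b=-2, q=3
After: b=-2, q=9
Variable q changed from 3 to 9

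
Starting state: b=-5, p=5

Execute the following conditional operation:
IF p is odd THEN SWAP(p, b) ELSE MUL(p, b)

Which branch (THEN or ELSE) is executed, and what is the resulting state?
Branch: THEN, Final state: b=5, p=-5

Evaluating condition: p is odd
Condition is True, so THEN branch executes
After SWAP(p, b): b=5, p=-5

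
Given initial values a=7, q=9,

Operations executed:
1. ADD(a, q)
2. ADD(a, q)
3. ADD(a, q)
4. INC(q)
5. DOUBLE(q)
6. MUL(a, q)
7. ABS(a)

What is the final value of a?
a = 680

Tracing execution:
Step 1: ADD(a, q) → a = 16
Step 2: ADD(a, q) → a = 25
Step 3: ADD(a, q) → a = 34
Step 4: INC(q) → a = 34
Step 5: DOUBLE(q) → a = 34
Step 6: MUL(a, q) → a = 680
Step 7: ABS(a) → a = 680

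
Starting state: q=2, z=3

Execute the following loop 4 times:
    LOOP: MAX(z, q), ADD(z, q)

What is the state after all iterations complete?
q=2, z=11

Iteration trace:
Start: q=2, z=3
After iteration 1: q=2, z=5
After iteration 2: q=2, z=7
After iteration 3: q=2, z=9
After iteration 4: q=2, z=11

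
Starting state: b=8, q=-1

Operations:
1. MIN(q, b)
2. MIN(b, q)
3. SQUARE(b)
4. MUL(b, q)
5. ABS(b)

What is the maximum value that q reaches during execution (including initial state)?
-1

Values of q at each step:
Initial: q = -1 ← maximum
After step 1: q = -1
After step 2: q = -1
After step 3: q = -1
After step 4: q = -1
After step 5: q = -1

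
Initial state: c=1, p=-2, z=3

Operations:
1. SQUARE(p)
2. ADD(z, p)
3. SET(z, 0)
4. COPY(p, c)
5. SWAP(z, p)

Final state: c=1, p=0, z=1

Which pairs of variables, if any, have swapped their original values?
None

Comparing initial and final values:
c: 1 → 1
p: -2 → 0
z: 3 → 1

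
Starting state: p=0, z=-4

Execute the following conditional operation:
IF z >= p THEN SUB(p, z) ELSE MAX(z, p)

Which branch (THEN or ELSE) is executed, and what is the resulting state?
Branch: ELSE, Final state: p=0, z=0

Evaluating condition: z >= p
z = -4, p = 0
Condition is False, so ELSE branch executes
After MAX(z, p): p=0, z=0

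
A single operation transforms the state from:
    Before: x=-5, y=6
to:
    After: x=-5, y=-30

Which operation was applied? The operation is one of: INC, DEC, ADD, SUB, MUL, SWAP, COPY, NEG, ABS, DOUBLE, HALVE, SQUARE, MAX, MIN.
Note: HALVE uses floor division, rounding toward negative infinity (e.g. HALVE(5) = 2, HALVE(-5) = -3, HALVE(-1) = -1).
MUL(y, x)

Analyzing the change:
Before: x=-5, y=6
After: x=-5, y=-30
Variable y changed from 6 to -30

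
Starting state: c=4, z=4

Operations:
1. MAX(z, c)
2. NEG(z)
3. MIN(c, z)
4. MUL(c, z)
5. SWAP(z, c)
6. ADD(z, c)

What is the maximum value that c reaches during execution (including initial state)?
16

Values of c at each step:
Initial: c = 4
After step 1: c = 4
After step 2: c = 4
After step 3: c = -4
After step 4: c = 16 ← maximum
After step 5: c = -4
After step 6: c = -4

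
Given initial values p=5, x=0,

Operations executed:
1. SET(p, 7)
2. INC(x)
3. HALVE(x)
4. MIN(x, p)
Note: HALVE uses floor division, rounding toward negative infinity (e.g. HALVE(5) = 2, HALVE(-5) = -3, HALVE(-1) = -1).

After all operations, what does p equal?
p = 7

Tracing execution:
Step 1: SET(p, 7) → p = 7
Step 2: INC(x) → p = 7
Step 3: HALVE(x) → p = 7
Step 4: MIN(x, p) → p = 7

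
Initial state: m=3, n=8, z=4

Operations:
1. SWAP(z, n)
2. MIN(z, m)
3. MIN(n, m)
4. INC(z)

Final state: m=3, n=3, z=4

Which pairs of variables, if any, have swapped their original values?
None

Comparing initial and final values:
m: 3 → 3
n: 8 → 3
z: 4 → 4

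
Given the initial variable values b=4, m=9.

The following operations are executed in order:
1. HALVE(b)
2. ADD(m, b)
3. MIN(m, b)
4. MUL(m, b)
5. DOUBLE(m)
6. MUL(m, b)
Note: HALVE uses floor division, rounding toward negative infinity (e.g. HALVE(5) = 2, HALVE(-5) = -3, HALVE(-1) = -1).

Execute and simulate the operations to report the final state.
{b: 2, m: 16}

Step-by-step execution:
Initial: b=4, m=9
After step 1 (HALVE(b)): b=2, m=9
After step 2 (ADD(m, b)): b=2, m=11
After step 3 (MIN(m, b)): b=2, m=2
After step 4 (MUL(m, b)): b=2, m=4
After step 5 (DOUBLE(m)): b=2, m=8
After step 6 (MUL(m, b)): b=2, m=16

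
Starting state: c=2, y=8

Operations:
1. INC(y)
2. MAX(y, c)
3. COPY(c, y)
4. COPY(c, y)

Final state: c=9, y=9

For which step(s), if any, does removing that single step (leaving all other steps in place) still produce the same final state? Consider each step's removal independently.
Step(s) 2, 3, 4

Testing removal of each single step:
Without step 1: final = c=8, y=8 (different)
Without step 2: final = c=9, y=9 (same)
Without step 3: final = c=9, y=9 (same)
Without step 4: final = c=9, y=9 (same)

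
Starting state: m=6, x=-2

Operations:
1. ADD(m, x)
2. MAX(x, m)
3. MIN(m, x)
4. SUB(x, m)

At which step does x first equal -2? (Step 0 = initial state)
Step 0

Tracing x:
Initial: x = -2 ← first occurrence
After step 1: x = -2
After step 2: x = 4
After step 3: x = 4
After step 4: x = 0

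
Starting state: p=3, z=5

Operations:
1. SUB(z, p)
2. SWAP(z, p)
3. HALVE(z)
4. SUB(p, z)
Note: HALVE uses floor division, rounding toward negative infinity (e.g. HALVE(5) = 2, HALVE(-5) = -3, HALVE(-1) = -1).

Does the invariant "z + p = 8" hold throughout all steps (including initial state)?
No, violated after step 1

The invariant is violated after step 1.

State at each step:
Initial: p=3, z=5
After step 1: p=3, z=2
After step 2: p=2, z=3
After step 3: p=2, z=1
After step 4: p=1, z=1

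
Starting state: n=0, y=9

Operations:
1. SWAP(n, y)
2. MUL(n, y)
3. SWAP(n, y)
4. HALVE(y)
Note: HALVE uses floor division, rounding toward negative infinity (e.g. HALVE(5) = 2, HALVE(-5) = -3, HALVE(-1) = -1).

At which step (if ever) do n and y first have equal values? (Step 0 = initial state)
Step 2

n and y first become equal after step 2.

Comparing values at each step:
Initial: n=0, y=9
After step 1: n=9, y=0
After step 2: n=0, y=0 ← equal!
After step 3: n=0, y=0 ← equal!
After step 4: n=0, y=0 ← equal!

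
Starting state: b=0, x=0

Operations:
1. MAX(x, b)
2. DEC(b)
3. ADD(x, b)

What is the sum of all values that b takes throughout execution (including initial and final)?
-2

Values of b at each step:
Initial: b = 0
After step 1: b = 0
After step 2: b = -1
After step 3: b = -1
Sum = 0 + 0 + -1 + -1 = -2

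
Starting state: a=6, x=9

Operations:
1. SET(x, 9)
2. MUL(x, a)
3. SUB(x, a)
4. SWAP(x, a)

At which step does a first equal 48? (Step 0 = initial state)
Step 4

Tracing a:
Initial: a = 6
After step 1: a = 6
After step 2: a = 6
After step 3: a = 6
After step 4: a = 48 ← first occurrence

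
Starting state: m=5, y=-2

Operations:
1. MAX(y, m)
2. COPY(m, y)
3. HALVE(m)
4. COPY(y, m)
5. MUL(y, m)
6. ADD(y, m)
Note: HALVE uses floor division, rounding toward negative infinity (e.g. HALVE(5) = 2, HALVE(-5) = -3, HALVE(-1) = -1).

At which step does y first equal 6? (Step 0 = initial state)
Step 6

Tracing y:
Initial: y = -2
After step 1: y = 5
After step 2: y = 5
After step 3: y = 5
After step 4: y = 2
After step 5: y = 4
After step 6: y = 6 ← first occurrence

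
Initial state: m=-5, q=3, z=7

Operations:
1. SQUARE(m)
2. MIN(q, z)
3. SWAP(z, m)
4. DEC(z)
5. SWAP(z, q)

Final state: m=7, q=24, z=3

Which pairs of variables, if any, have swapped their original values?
None

Comparing initial and final values:
q: 3 → 24
m: -5 → 7
z: 7 → 3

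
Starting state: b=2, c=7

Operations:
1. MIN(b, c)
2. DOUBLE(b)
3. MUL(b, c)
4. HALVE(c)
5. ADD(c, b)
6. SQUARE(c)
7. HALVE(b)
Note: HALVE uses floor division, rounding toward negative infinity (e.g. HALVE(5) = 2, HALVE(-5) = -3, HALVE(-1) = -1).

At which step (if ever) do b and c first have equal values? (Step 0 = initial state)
Never

b and c never become equal during execution.

Comparing values at each step:
Initial: b=2, c=7
After step 1: b=2, c=7
After step 2: b=4, c=7
After step 3: b=28, c=7
After step 4: b=28, c=3
After step 5: b=28, c=31
After step 6: b=28, c=961
After step 7: b=14, c=961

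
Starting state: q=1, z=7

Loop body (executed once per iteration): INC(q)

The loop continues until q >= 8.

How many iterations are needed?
7

Tracing iterations:
Initial: q=1, z=7
After iteration 1: q=2, z=7
After iteration 2: q=3, z=7
After iteration 3: q=4, z=7
After iteration 4: q=5, z=7
After iteration 5: q=6, z=7
After iteration 6: q=7, z=7
After iteration 7: q=8, z=7
q >= 8 now holds, so the loop exits after 7 iterations.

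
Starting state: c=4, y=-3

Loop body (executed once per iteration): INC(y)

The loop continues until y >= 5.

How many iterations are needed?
8

Tracing iterations:
Initial: c=4, y=-3
After iteration 1: c=4, y=-2
After iteration 2: c=4, y=-1
After iteration 3: c=4, y=0
After iteration 4: c=4, y=1
After iteration 5: c=4, y=2
After iteration 6: c=4, y=3
After iteration 7: c=4, y=4
After iteration 8: c=4, y=5
y >= 5 now holds, so the loop exits after 8 iterations.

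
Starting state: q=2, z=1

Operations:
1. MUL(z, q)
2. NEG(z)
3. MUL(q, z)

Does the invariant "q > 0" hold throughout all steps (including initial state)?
No, violated after step 3

The invariant is violated after step 3.

State at each step:
Initial: q=2, z=1
After step 1: q=2, z=2
After step 2: q=2, z=-2
After step 3: q=-4, z=-2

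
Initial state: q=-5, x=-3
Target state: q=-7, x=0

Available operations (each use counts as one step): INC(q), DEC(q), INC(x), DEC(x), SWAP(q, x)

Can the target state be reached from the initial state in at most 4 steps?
No

The target state cannot be reached within 4 steps.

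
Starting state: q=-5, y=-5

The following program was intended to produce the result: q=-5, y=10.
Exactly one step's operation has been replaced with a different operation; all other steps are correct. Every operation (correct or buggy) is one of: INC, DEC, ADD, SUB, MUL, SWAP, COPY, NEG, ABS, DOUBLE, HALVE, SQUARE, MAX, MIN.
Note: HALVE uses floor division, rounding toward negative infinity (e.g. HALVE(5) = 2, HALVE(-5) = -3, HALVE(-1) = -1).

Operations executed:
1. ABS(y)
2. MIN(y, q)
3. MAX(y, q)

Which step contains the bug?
Step 2

Trace with buggy code:
Initial: q=-5, y=-5
After step 1: q=-5, y=5
After step 2: q=-5, y=-5
After step 3: q=-5, y=-5
Actual final q=-5, y=-5 ≠ expected q=-5, y=10.
Step 2 is the only position where a single-operation replacement can produce the expected result.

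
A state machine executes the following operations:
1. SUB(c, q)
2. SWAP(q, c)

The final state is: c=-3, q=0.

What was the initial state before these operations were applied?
c=-3, q=-3

Working backwards:
Final state: c=-3, q=0
Before step 2 (SWAP(q, c)): c=0, q=-3
Before step 1 (SUB(c, q)): c=-3, q=-3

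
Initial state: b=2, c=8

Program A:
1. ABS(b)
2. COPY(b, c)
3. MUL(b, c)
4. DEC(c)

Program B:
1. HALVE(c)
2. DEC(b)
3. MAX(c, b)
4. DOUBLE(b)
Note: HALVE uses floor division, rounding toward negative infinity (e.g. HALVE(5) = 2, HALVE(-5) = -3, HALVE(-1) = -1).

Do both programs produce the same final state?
No

Program A final state: b=64, c=7
Program B final state: b=2, c=4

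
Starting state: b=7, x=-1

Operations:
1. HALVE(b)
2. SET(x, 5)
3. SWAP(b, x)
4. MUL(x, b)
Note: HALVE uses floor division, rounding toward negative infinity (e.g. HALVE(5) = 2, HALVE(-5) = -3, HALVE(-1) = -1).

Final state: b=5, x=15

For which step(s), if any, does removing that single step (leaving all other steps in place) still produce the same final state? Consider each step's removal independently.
None - removing any single step changes the final result

Testing removal of each single step:
Without step 1: final = b=5, x=35 (different)
Without step 2: final = b=-1, x=-3 (different)
Without step 3: final = b=3, x=15 (different)
Without step 4: final = b=5, x=3 (different)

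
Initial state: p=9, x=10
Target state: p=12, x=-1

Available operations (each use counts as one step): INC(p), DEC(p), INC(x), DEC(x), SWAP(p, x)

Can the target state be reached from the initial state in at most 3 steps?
No

The target state cannot be reached within 3 steps.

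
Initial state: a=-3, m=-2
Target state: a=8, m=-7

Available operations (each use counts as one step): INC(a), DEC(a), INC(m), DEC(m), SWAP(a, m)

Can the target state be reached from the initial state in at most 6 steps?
No

The target state cannot be reached within 6 steps.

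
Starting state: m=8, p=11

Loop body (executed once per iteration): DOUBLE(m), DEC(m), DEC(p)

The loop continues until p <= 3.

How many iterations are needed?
8

Tracing iterations:
Initial: m=8, p=11
After iteration 1: m=15, p=10
After iteration 2: m=29, p=9
After iteration 3: m=57, p=8
After iteration 4: m=113, p=7
After iteration 5: m=225, p=6
After iteration 6: m=449, p=5
After iteration 7: m=897, p=4
After iteration 8: m=1793, p=3
p <= 3 now holds, so the loop exits after 8 iterations.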